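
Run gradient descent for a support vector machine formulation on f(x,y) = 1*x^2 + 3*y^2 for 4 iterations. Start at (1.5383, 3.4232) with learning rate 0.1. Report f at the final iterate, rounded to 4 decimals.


Gradient descent on f(x,y) = 1*x^2 + 3*y^2.
Starting point: (1.5383, 3.4232), alpha = 0.1
Step 1: grad_x = 2*1*1.5383 = 3.0766, grad_y = 2*3*3.4232 = 20.5392
  x_1 = 1.5383 - 0.1*3.0766 = 1.2306
  y_1 = 3.4232 - 0.1*20.5392 = 1.3693
Step 2: grad_x = 2*1*1.2306 = 2.4613, grad_y = 2*3*1.3693 = 8.2157
  x_2 = 1.2306 - 0.1*2.4613 = 0.9845
  y_2 = 1.3693 - 0.1*8.2157 = 0.5477
Step 3: grad_x = 2*1*0.9845 = 1.969, grad_y = 2*3*0.5477 = 3.2863
  x_3 = 0.9845 - 0.1*1.969 = 0.7876
  y_3 = 0.5477 - 0.1*3.2863 = 0.2191
Step 4: grad_x = 2*1*0.7876 = 1.5752, grad_y = 2*3*0.2191 = 1.3145
  x_4 = 0.7876 - 0.1*1.5752 = 0.6301
  y_4 = 0.2191 - 0.1*1.3145 = 0.0876
f(0.6301, 0.0876) = 1*0.6301^2 + 3*0.0876^2 = 0.42


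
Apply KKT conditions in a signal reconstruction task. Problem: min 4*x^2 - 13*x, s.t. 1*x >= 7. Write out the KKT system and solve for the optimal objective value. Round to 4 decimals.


Step 1: Try lambda = 0 (constraint inactive).
x_unc = 13/(2*4) = 1.625
Check: 1*1.625 = 1.625 < 7 -- violated!
Step 2: Constraint must be active: 1*x = 7
x* = 7/1 = 7.0
lambda = (2*4*7.0 - 13)/1 = 43.0
Step 3: Compute optimal value.
f(x*) = 4*7.0^2 - 13*7.0 = 105.0


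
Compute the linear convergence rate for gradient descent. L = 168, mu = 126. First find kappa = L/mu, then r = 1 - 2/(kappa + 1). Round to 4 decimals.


Step 1: Compute the condition number.
kappa = L/mu = 168/126 = 1.3333
Step 2: Compute the convergence rate.
r = 1 - 2/(kappa + 1) = 1 - 2*mu/(L + mu) = (L - mu)/(L + mu) = 42/294 = 0.1429


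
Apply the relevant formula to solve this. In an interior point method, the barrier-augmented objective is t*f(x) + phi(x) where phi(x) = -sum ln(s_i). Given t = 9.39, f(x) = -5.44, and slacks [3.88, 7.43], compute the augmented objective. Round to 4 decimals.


Step 1: Compute log-barrier.
ln values: [1.3558, 2.0055]
phi = -(1.3558 + 2.0055) = -3.3614
Step 2: Compute augmented objective.
t*f(x) = 9.39*-5.44 = -51.0816
Total = -51.0816 - 3.3614 = -54.443


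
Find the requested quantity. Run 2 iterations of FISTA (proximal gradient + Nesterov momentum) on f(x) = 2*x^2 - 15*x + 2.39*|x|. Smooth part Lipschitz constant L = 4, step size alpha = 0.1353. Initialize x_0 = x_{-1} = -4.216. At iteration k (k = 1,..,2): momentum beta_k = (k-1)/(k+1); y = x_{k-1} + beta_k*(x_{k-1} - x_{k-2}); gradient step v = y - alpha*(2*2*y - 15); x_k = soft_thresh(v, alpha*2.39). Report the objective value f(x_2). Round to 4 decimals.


FISTA on f(x) = 2*x^2 - 15*x + 2.39*|x|
L = 4, alpha = 0.1353
Iteration 1: beta = 0.0, y = -4.216 + 0.0*(-4.216 + 4.216) = -4.216
  grad(y) = -31.864, v = y - alpha*grad = 0.0952
  prox(v) = soft_thresh(0.0952, 0.3234) = 0.0
Iteration 2: beta = 0.3333, y = 0.0 + 0.3333*(0.0 + 4.216) = 1.4053
  grad(y) = -9.3787, v = y - alpha*grad = 2.6743
  prox(v) = soft_thresh(2.6743, 0.3234) = 2.3509
f(x_2) = 2*2.3509^2 - 15*2.3509 + 2.39*|2.3509| = -18.5914


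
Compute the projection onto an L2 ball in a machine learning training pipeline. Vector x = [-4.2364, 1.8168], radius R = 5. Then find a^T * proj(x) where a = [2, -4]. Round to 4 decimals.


Step 1: Compute ||x|| (intermediates to 6 decimals).
||x|| = sqrt((-4.2364)^2 + 1.8168^2) = 4.609539
Step 2: Project.
Since ||x|| <= R, proj = x (no scaling needed).
proj(x) = [-4.2364, 1.8168]
Step 3: Dot product.
a^T * proj(x) = 2*(-4.2364) - 4*1.8168 = -15.74


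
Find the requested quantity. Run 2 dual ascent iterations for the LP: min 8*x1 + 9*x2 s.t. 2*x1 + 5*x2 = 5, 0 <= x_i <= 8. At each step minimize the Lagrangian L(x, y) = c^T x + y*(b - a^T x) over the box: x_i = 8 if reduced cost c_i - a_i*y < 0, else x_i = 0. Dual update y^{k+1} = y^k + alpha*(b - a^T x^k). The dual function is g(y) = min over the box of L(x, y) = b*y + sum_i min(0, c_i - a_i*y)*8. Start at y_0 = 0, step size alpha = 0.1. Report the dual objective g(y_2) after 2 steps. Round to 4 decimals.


Dual ascent for LP: min 8*x1 + 9*x2, 2*x1 + 5*x2 = 5, 0 <= x_i <= 8
Step 1: y^k = 0.0, reduced costs: (8.0, 9.0)
  x^k = (0.0, 0.0), subgradient = b - a^T x = 5.0
  y^{k+1} = 0.0 + 0.1*5.0 = 0.5
Step 2: y^k = 0.5, reduced costs: (7.0, 6.5)
  x^k = (0.0, 0.0), subgradient = b - a^T x = 5.0
  y^{k+1} = 0.5 + 0.1*5.0 = 1.0
Dual objective at y_2 = 1.0: reduced costs (6.0, 4.0), box minimizer x = (0.0, 0.0)
g(y_2) = b*y + (c1 - a1*y)*x1 + (c2 - a2*y)*x2 = 5*1.0 + 6.0*0.0 + 4.0*0.0 = 5.0 + 0.0 + 0.0 = 5.0


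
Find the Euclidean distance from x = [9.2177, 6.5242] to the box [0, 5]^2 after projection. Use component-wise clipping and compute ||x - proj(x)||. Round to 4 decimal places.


Project each component onto [0, 5].
clip(9.2177) = 5.0, clip(6.5242) = 5.0
Projection = [5.0, 5.0]
Squared diffs: [17.789, 2.3232]
Distance = sqrt(20.1122) = 4.4847


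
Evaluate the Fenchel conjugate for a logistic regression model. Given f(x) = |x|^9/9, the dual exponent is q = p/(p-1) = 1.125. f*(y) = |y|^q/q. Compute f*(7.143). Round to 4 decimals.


The conjugate exponent q satisfies 1/p + 1/q = 1.
p = 9, so q = 9/(9 - 1) = 1.125
|y|^q = 7.143^1.125 = 9.133
f*(7.143) = 9.133 / 1.125 = 8.1183


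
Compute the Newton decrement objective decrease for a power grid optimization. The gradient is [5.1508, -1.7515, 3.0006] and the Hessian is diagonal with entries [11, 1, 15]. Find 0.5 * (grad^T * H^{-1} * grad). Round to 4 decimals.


Step 1: H is diagonal, so H^(-1) * g = [0.4683, -1.7515, 0.2].
Step 2: g^T H^(-1) g = sum_i g_i^2 / H_ii
  = (5.1508)^2/11 + (-1.7515)^2/1 + (3.0006)^2/15
  = 2.4119 + 3.0678 + 0.6002 = 6.0799
Step 3: Objective decrease = 0.5 * g^T H^(-1) g = 3.0399


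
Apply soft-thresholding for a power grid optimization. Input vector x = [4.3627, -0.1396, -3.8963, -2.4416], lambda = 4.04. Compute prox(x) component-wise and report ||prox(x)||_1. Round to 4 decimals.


Soft-thresholding with lambda = 4.04:
prox(4.3627) = sign(4.3627)*max(|4.3627| - 4.04, 0) = 0.3227
prox(-0.1396) = sign(-0.1396)*max(|-0.1396| - 4.04, 0) = 0.0
prox(-3.8963) = sign(-3.8963)*max(|-3.8963| - 4.04, 0) = 0.0
prox(-2.4416) = sign(-2.4416)*max(|-2.4416| - 4.04, 0) = 0.0
prox(x) = [0.3227, 0.0, 0.0, 0.0]
||prox(x)||_1 = 0.3227 + 0.0 + 0.0 + 0.0 = 0.3227


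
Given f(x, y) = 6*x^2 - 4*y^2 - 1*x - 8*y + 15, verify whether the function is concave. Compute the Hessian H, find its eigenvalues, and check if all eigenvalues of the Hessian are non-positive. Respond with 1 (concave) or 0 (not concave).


The Hessian of f(x,y) = 6*x^2 - 4*y^2 - 1*x - 8*y + 15 is:
H = [[12, 0], [0, -8]]
Trace = 12 - 8 = 4
Determinant = 12*-8 - (0)^2 = -96
Discriminant = (4)^2 - 4*-96 = 400.0
Eigenvalues: lambda_1 = -8.0, lambda_2 = 12.0
The function is not concave.

0


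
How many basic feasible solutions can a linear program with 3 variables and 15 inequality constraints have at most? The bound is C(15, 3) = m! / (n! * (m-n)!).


Each vertex corresponds to some choice of n active constraints out of m, so the number of vertices is at most C(m, n) = m! / (n!(m-n)!).
m = 15, n = 3
Numerator: 15 * 14 * 13
Denominator: 3! = 6
C(15, 3) = 455


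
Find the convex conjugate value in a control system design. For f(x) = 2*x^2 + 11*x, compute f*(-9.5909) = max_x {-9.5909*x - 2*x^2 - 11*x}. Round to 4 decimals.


f*(y) = sup_x {y*x - a*x^2 - b*x} = sup_x {(y-b)*x - a*x^2}
FOC: (y - b) - 2a*x = 0 => x* = (y - b)/(2a)
x* = (-9.5909 - 11)/(2*2) = -5.1477
f*(-9.5909) = (y-b)^2/(4a) = (-9.5909 - 11)^2/(4*2)
= 423.9852/8 = 52.9981


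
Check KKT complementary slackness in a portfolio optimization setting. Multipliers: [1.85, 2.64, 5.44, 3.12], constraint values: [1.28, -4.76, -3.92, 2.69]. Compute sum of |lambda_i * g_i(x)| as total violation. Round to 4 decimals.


KKT complementary slackness check:
lambda_1 * g_1 = 1.85 * 1.28 = 2.368
lambda_2 * g_2 = 2.64 * -4.76 = -12.5664
lambda_3 * g_3 = 5.44 * -3.92 = -21.3248
lambda_4 * g_4 = 3.12 * 2.69 = 8.3928
Total violation = 2.368 + 12.5664 + 21.3248 + 8.3928 = 44.652


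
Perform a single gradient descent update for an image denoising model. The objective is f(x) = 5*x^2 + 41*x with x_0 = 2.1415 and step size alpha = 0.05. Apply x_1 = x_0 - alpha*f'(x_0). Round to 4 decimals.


We compute the gradient at x_0 and apply the update.
f'(x) = 10*x + 41
f'(2.1415) = 10*2.1415 + 41 = 62.415
x_1 = 2.1415 - 0.05*62.415 = -0.9793


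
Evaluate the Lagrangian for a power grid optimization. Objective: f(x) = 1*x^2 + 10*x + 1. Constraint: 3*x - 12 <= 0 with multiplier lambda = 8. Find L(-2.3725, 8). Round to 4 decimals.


Step 1: Evaluate f(x).
f(-2.3725) = 1*(-2.3725)^2 + 10*(-2.3725) + 1 = -17.0962
Step 2: Evaluate g(x).
g(-2.3725) = 3*-2.3725 - 12 = -19.1175
Step 3: Compute Lagrangian.
L = -17.0962 + 8*-19.1175 = -170.0362


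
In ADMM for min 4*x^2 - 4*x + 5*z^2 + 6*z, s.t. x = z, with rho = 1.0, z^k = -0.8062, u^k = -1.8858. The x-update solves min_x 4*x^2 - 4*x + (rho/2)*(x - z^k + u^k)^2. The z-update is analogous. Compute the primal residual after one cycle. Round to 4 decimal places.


ADMM iteration with rho = 1.0, z^k = -0.8062, u^k = -1.8858
Step 1: x-update.
Minimize 4*x^2 - 4*x + (1.0/2)*(x + 0.8062 - 1.8858)^2
FOC: (2*4 + 1.0)*x = 4 + 1.0*(-0.8062 + 1.8858)
x^{k+1} = 0.5644
Step 2: z-update.
Minimize 5*z^2 + 6*z + (1.0/2)*(0.5644 - z - 1.8858)^2
FOC: (2*5 + 1.0)*z = -6 + 1.0*(0.5644 - 1.8858)
z^{k+1} = -0.6656
Step 3: u-update.
u^{k+1} = -1.8858 + 0.5644 + 0.6656 = -0.6558
Step 4: Primal residual = |0.5644 + 0.6656| = 1.23


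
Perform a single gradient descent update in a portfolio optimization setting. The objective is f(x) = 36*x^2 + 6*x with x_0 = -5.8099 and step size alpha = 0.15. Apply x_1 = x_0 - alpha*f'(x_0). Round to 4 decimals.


We compute the gradient at x_0 and apply the update.
f'(x) = 72*x + 6
f'(-5.8099) = 72*-5.8099 + 6 = -412.3128
x_1 = -5.8099 - 0.15*-412.3128 = 56.037


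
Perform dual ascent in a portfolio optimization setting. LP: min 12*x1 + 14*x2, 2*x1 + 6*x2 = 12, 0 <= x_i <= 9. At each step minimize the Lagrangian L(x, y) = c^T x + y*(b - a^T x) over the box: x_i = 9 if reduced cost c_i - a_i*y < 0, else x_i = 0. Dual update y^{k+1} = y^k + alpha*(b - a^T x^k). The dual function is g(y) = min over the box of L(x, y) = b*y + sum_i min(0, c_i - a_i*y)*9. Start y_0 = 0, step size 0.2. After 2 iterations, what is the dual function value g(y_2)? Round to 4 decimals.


Dual ascent for LP: min 12*x1 + 14*x2, 2*x1 + 6*x2 = 12, 0 <= x_i <= 9
Step 1: y^k = 0.0, reduced costs: (12.0, 14.0)
  x^k = (0.0, 0.0), subgradient = b - a^T x = 12.0
  y^{k+1} = 0.0 + 0.2*12.0 = 2.4
Step 2: y^k = 2.4, reduced costs: (7.2, -0.4)
  x^k = (0.0, 9.0), subgradient = b - a^T x = -42.0
  y^{k+1} = 2.4 + 0.2*-42.0 = -6.0
Dual objective at y_2 = -6.0: reduced costs (24.0, 50.0), box minimizer x = (0.0, 0.0)
g(y_2) = b*y + (c1 - a1*y)*x1 + (c2 - a2*y)*x2 = 12*(-6.0) + 24.0*0.0 + 50.0*0.0 = -72.0 + 0.0 + 0.0 = -72.0


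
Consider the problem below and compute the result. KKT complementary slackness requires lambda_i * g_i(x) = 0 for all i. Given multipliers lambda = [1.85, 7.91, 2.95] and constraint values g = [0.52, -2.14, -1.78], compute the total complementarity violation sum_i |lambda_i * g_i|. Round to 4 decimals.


KKT complementary slackness check:
lambda_1 * g_1 = 1.85 * 0.52 = 0.962
lambda_2 * g_2 = 7.91 * -2.14 = -16.9274
lambda_3 * g_3 = 2.95 * -1.78 = -5.251
Total violation = 0.962 + 16.9274 + 5.251 = 23.1404


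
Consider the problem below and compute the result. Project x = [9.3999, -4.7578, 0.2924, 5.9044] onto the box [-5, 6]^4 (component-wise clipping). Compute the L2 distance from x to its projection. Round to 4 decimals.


Project each component onto [-5, 6].
clip(9.3999) = 6.0, clip(-4.7578) = -4.7578, clip(0.2924) = 0.2924, clip(5.9044) = 5.9044
Projection = [6.0, -4.7578, 0.2924, 5.9044]
Squared diffs: [11.5593, 0.0, 0.0, 0.0]
Distance = sqrt(11.5593) = 3.3999


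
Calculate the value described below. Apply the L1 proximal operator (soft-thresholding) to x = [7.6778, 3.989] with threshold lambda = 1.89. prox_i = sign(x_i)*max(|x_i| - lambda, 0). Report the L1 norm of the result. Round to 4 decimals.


Soft-thresholding with lambda = 1.89:
prox(7.6778) = sign(7.6778)*max(|7.6778| - 1.89, 0) = 5.7878
prox(3.989) = sign(3.989)*max(|3.989| - 1.89, 0) = 2.099
prox(x) = [5.7878, 2.099]
||prox(x)||_1 = 5.7878 + 2.099 = 7.8868


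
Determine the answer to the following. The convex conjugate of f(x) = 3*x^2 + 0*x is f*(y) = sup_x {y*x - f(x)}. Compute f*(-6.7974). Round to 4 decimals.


f*(y) = sup_x {y*x - a*x^2 - b*x} = sup_x {(y-b)*x - a*x^2}
FOC: (y - b) - 2a*x = 0 => x* = (y - b)/(2a)
x* = (-6.7974 - 0)/(2*3) = -1.1329
f*(-6.7974) = (y-b)^2/(4a) = (-6.7974 - 0)^2/(4*3)
= 46.2046/12 = 3.8504


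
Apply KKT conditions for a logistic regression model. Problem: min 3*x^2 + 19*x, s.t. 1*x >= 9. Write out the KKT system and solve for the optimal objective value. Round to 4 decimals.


Step 1: Try lambda = 0 (constraint inactive).
x_unc = -19/(2*3) = -3.1667
Check: 1*-3.1667 = -3.1667 < 9 -- violated!
Step 2: Constraint must be active: 1*x = 9
x* = 9/1 = 9.0
lambda = (2*3*9.0 + 19)/1 = 73.0
Step 3: Compute optimal value.
f(x*) = 3*9.0^2 + 19*9.0 = 414.0


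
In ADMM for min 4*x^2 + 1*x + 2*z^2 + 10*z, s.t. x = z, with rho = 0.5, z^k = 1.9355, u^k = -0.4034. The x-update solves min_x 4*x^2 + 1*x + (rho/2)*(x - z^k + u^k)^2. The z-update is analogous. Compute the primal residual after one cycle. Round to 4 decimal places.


ADMM iteration with rho = 0.5, z^k = 1.9355, u^k = -0.4034
Step 1: x-update.
Minimize 4*x^2 + 1*x + (0.5/2)*(x - 1.9355 - 0.4034)^2
FOC: (2*4 + 0.5)*x = -1 + 0.5*(1.9355 + 0.4034)
x^{k+1} = 0.0199
Step 2: z-update.
Minimize 2*z^2 + 10*z + (0.5/2)*(0.0199 - z - 0.4034)^2
FOC: (2*2 + 0.5)*z = -10 + 0.5*(0.0199 - 0.4034)
z^{k+1} = -2.2648
Step 3: u-update.
u^{k+1} = -0.4034 + 0.0199 + 2.2648 = 1.8814
Step 4: Primal residual = |0.0199 + 2.2648| = 2.2848


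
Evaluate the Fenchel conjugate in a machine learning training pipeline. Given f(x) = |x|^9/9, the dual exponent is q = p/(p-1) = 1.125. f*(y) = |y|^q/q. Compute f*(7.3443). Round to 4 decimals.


The conjugate exponent q satisfies 1/p + 1/q = 1.
p = 9, so q = 9/(9 - 1) = 1.125
|y|^q = 7.3443^1.125 = 9.4231
f*(7.3443) = 9.4231 / 1.125 = 8.3761


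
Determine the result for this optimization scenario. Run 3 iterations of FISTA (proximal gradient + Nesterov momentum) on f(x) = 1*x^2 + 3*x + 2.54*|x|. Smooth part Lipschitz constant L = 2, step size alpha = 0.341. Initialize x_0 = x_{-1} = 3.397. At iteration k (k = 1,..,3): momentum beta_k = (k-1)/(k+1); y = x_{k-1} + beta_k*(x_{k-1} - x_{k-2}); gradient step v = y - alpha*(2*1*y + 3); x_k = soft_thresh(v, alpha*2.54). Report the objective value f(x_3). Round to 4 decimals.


FISTA on f(x) = 1*x^2 + 3*x + 2.54*|x|
L = 2, alpha = 0.341
Iteration 1: beta = 0.0, y = 3.397 + 0.0*(3.397 - 3.397) = 3.397
  grad(y) = 9.794, v = y - alpha*grad = 0.0572
  prox(v) = soft_thresh(0.0572, 0.8661) = 0.0
Iteration 2: beta = 0.3333, y = 0.0 + 0.3333*(0.0 - 3.397) = -1.1323
  grad(y) = 0.7353, v = y - alpha*grad = -1.3831
  prox(v) = soft_thresh(-1.3831, 0.8661) = -0.5169
Iteration 3: beta = 0.5, y = -0.5169 + 0.5*(-0.5169 - 0.0) = -0.7754
  grad(y) = 1.4492, v = y - alpha*grad = -1.2696
  prox(v) = soft_thresh(-1.2696, 0.8661) = -0.4034
f(x_3) = 1*(-0.4034)^2 + 3*(-0.4034) + 2.54*|-0.4034| = -0.0228


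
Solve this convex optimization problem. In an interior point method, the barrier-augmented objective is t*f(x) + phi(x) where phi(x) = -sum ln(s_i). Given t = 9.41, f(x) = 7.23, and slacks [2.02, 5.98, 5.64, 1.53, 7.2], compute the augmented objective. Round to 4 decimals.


Step 1: Compute log-barrier.
ln values: [0.7031, 1.7884, 1.7299, 0.4253, 1.9741]
phi = -(0.7031 + 1.7884 + 1.7299 + 0.4253 + 1.9741) = -6.6208
Step 2: Compute augmented objective.
t*f(x) = 9.41*7.23 = 68.0343
Total = 68.0343 - 6.6208 = 61.4135


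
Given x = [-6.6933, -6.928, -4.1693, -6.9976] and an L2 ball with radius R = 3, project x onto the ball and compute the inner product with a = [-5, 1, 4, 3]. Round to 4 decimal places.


Step 1: Compute ||x|| (intermediates to 6 decimals).
||x|| = sqrt((-6.6933)^2 + (-6.928)^2 + (-4.1693)^2 + (-6.9976)^2) = 12.615345
Step 2: Project.
Since ||x|| > R, scale = R/||x|| = 3/12.615345 = 0.237806, proj(x) = scale * x
proj(x) = [-1.591707, -1.64752, -0.991485, -1.664071]
Step 3: Dot product.
a^T * proj(x) = -5*(-1.591707) + 1*(-1.64752) + 4*(-0.991485) + 3*(-1.664071) = -2.6471


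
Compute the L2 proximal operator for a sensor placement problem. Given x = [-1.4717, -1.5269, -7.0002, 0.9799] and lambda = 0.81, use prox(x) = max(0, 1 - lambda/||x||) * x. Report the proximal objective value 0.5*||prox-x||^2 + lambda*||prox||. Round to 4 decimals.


Step 1: Compute ||x||.
||x|| = 7.3797
Step 2: Compute scaling factor.
scale = max(0, 1 - 0.81/7.3797) = 0.8902
Step 3: prox(x) = [-1.3102, -1.3593, -6.2319, 0.8723]
||prox(x)|| = 6.5697
Step 4: Proximal objective.
0.5*||prox-x||^2 = 0.3281
lambda*||prox|| = 5.3215
Total = 5.6495


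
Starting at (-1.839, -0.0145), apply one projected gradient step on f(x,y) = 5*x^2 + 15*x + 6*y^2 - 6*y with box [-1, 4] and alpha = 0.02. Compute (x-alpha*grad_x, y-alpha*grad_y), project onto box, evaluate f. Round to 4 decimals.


Step 1: Compute gradient at (-1.839, -0.0145).
grad_x = 2*5*-1.839 + 15 = -3.39
grad_y = 2*6*-0.0145 - 6 = -6.174
Step 2: Gradient step.
x_raw = -1.839 - 0.02*-3.39 = -1.7712
y_raw = -0.0145 - 0.02*-6.174 = 0.109
Step 3: Project onto [-1, 4].
x_proj = clip(-1.7712) = -1.0
y_proj = clip(0.109) = 0.109
Step 4: Evaluate f.
f(-1.0, 0.109) = -10.5826


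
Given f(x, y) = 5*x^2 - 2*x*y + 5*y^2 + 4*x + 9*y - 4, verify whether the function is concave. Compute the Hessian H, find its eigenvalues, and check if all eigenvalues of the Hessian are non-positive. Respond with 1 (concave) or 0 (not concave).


The Hessian of f(x,y) = 5*x^2 - 2*x*y + 5*y^2 + 4*x + 9*y - 4 is:
H = [[10, -2], [-2, 10]]
Trace = 10 + 10 = 20
Determinant = 10*10 - (-2)^2 = 96
Discriminant = (20)^2 - 4*96 = 16.0
Eigenvalues: lambda_1 = 8.0, lambda_2 = 12.0
The function is not concave.

0


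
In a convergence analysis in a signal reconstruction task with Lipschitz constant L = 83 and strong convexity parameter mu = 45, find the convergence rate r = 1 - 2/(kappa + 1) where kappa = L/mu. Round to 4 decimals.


Step 1: Compute the condition number.
kappa = L/mu = 83/45 = 1.8444
Step 2: Compute the convergence rate.
r = 1 - 2/(kappa + 1) = 1 - 2*mu/(L + mu) = (L - mu)/(L + mu) = 38/128 = 0.2969


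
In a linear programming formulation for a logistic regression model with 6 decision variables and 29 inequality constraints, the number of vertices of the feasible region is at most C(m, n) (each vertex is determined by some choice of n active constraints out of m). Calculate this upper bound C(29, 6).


Each vertex corresponds to some choice of n active constraints out of m, so the number of vertices is at most C(m, n) = m! / (n!(m-n)!).
m = 29, n = 6
Numerator: 29 * 28 * 27 * 26 * 25 * 24
Denominator: 6! = 720
C(29, 6) = 475020


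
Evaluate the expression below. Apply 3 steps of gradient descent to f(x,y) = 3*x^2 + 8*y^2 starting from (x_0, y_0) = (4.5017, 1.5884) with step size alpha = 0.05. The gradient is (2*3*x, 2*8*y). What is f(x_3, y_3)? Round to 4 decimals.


Gradient descent on f(x,y) = 3*x^2 + 8*y^2.
Starting point: (4.5017, 1.5884), alpha = 0.05
Step 1: grad_x = 2*3*4.5017 = 27.0102, grad_y = 2*8*1.5884 = 25.4144
  x_1 = 4.5017 - 0.05*27.0102 = 3.1512
  y_1 = 1.5884 - 0.05*25.4144 = 0.3177
Step 2: grad_x = 2*3*3.1512 = 18.9071, grad_y = 2*8*0.3177 = 5.0829
  x_2 = 3.1512 - 0.05*18.9071 = 2.2058
  y_2 = 0.3177 - 0.05*5.0829 = 0.0635
Step 3: grad_x = 2*3*2.2058 = 13.235, grad_y = 2*8*0.0635 = 1.0166
  x_3 = 2.2058 - 0.05*13.235 = 1.5441
  y_3 = 0.0635 - 0.05*1.0166 = 0.0127
f(1.5441, 0.0127) = 3*1.5441^2 + 8*0.0127^2 = 7.1539


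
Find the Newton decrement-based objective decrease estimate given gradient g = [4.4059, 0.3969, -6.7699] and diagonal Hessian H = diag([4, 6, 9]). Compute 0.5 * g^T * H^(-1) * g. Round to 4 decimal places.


Step 1: H is diagonal, so H^(-1) * g = [1.1015, 0.0662, -0.7522].
Step 2: g^T H^(-1) g = sum_i g_i^2 / H_ii
  = (4.4059)^2/4 + (0.3969)^2/6 + (-6.7699)^2/9
  = 4.853 + 0.0263 + 5.0924 = 9.9716
Step 3: Objective decrease = 0.5 * g^T H^(-1) g = 4.9858


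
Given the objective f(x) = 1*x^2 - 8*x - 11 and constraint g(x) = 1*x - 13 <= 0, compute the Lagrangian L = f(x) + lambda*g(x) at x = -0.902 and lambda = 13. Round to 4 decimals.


Step 1: Evaluate f(x).
f(-0.902) = 1*(-0.902)^2 - 8*(-0.902) - 11 = -2.9704
Step 2: Evaluate g(x).
g(-0.902) = 1*-0.902 - 13 = -13.902
Step 3: Compute Lagrangian.
L = -2.9704 + 13*-13.902 = -183.6964


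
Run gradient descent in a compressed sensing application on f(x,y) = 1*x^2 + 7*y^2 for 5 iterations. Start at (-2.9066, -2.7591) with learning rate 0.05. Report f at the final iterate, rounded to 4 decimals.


Gradient descent on f(x,y) = 1*x^2 + 7*y^2.
Starting point: (-2.9066, -2.7591), alpha = 0.05
Step 1: grad_x = 2*1*-2.9066 = -5.8132, grad_y = 2*7*-2.7591 = -38.6274
  x_1 = -2.9066 - 0.05*-5.8132 = -2.6159
  y_1 = -2.7591 - 0.05*-38.6274 = -0.8277
Step 2: grad_x = 2*1*-2.6159 = -5.2319, grad_y = 2*7*-0.8277 = -11.5882
  x_2 = -2.6159 - 0.05*-5.2319 = -2.3543
  y_2 = -0.8277 - 0.05*-11.5882 = -0.2483
Step 3: grad_x = 2*1*-2.3543 = -4.7087, grad_y = 2*7*-0.2483 = -3.4765
  x_3 = -2.3543 - 0.05*-4.7087 = -2.1189
  y_3 = -0.2483 - 0.05*-3.4765 = -0.0745
Step 4: grad_x = 2*1*-2.1189 = -4.2378, grad_y = 2*7*-0.0745 = -1.0429
  x_4 = -2.1189 - 0.05*-4.2378 = -1.907
  y_4 = -0.0745 - 0.05*-1.0429 = -0.0223
Step 5: grad_x = 2*1*-1.907 = -3.814, grad_y = 2*7*-0.0223 = -0.3129
  x_5 = -1.907 - 0.05*-3.814 = -1.7163
  y_5 = -0.0223 - 0.05*-0.3129 = -0.0067
f(-1.7163, -0.0067) = 1*(-1.7163)^2 + 7*(-0.0067)^2 = 2.9461


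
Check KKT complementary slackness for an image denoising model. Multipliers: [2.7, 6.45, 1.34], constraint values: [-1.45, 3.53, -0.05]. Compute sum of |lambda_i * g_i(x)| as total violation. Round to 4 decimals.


KKT complementary slackness check:
lambda_1 * g_1 = 2.7 * -1.45 = -3.915
lambda_2 * g_2 = 6.45 * 3.53 = 22.7685
lambda_3 * g_3 = 1.34 * -0.05 = -0.067
Total violation = 3.915 + 22.7685 + 0.067 = 26.7505


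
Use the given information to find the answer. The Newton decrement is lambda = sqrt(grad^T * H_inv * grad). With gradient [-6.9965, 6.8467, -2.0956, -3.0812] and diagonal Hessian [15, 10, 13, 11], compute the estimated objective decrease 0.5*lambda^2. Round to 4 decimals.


Step 1: H is diagonal, so H^(-1) * g = [-0.4664, 0.6847, -0.1612, -0.2801].
Step 2: g^T H^(-1) g = sum_i g_i^2 / H_ii
  = (-6.9965)^2/15 + (6.8467)^2/10 + (-2.0956)^2/13 + (-3.0812)^2/11
  = 3.2634 + 4.6877 + 0.3378 + 0.8631 = 9.152
Step 3: Objective decrease = 0.5 * g^T H^(-1) g = 4.576


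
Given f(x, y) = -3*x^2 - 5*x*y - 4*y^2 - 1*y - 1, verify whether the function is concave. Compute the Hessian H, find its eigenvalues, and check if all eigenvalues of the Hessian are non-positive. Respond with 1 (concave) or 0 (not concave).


The Hessian of f(x,y) = -3*x^2 - 5*x*y - 4*y^2 - 1*y - 1 is:
H = [[-6, -5], [-5, -8]]
Trace = -6 - 8 = -14
Determinant = -6*-8 - (-5)^2 = 23
Discriminant = (-14)^2 - 4*23 = 104.0
Eigenvalues: lambda_1 = -12.099, lambda_2 = -1.901
The function is concave.

1


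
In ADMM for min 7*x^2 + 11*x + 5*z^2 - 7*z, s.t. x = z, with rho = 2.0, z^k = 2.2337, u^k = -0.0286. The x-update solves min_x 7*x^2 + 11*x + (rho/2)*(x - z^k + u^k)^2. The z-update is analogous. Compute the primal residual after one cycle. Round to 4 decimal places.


ADMM iteration with rho = 2.0, z^k = 2.2337, u^k = -0.0286
Step 1: x-update.
Minimize 7*x^2 + 11*x + (2.0/2)*(x - 2.2337 - 0.0286)^2
FOC: (2*7 + 2.0)*x = -11 + 2.0*(2.2337 + 0.0286)
x^{k+1} = -0.4047
Step 2: z-update.
Minimize 5*z^2 - 7*z + (2.0/2)*(-0.4047 - z - 0.0286)^2
FOC: (2*5 + 2.0)*z = 7 + 2.0*(-0.4047 - 0.0286)
z^{k+1} = 0.5111
Step 3: u-update.
u^{k+1} = -0.0286 - 0.4047 - 0.5111 = -0.9444
Step 4: Primal residual = |-0.4047 - 0.5111| = 0.9158


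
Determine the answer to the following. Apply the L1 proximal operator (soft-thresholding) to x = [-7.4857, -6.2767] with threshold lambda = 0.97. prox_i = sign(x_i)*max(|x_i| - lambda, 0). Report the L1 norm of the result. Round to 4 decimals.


Soft-thresholding with lambda = 0.97:
prox(-7.4857) = sign(-7.4857)*max(|-7.4857| - 0.97, 0) = -6.5157
prox(-6.2767) = sign(-6.2767)*max(|-6.2767| - 0.97, 0) = -5.3067
prox(x) = [-6.5157, -5.3067]
||prox(x)||_1 = 6.5157 + 5.3067 = 11.8224


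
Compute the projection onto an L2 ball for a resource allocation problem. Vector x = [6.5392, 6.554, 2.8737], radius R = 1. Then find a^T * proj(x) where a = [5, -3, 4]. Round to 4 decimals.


Step 1: Compute ||x|| (intermediates to 6 decimals).
||x|| = sqrt(6.5392^2 + 6.554^2 + 2.8737^2) = 9.694029
Step 2: Project.
Since ||x|| > R, scale = R/||x|| = 1/9.694029 = 0.103156, proj(x) = scale * x
proj(x) = [0.674558, 0.676084, 0.296439]
Step 3: Dot product.
a^T * proj(x) = 5*0.674558 - 3*0.676084 + 4*0.296439 = 2.5303


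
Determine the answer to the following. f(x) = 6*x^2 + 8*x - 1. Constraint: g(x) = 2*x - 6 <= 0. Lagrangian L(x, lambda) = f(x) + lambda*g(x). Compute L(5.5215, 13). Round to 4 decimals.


Step 1: Evaluate f(x).
f(5.5215) = 6*5.5215^2 + 8*5.5215 - 1 = 226.0938
Step 2: Evaluate g(x).
g(5.5215) = 2*5.5215 - 6 = 5.043
Step 3: Compute Lagrangian.
L = 226.0938 + 13*5.043 = 291.6528


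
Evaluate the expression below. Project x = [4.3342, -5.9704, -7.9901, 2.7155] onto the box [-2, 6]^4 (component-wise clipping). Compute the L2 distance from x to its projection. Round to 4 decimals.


Project each component onto [-2, 6].
clip(4.3342) = 4.3342, clip(-5.9704) = -2.0, clip(-7.9901) = -2.0, clip(2.7155) = 2.7155
Projection = [4.3342, -2.0, -2.0, 2.7155]
Squared diffs: [0.0, 15.7641, 35.8813, 0.0]
Distance = sqrt(51.6454) = 7.1865


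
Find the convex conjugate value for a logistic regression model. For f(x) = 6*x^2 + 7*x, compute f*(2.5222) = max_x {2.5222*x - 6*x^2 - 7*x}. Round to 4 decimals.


f*(y) = sup_x {y*x - a*x^2 - b*x} = sup_x {(y-b)*x - a*x^2}
FOC: (y - b) - 2a*x = 0 => x* = (y - b)/(2a)
x* = (2.5222 - 7)/(2*6) = -0.3732
f*(2.5222) = (y-b)^2/(4a) = (2.5222 - 7)^2/(4*6)
= 20.0507/24 = 0.8354


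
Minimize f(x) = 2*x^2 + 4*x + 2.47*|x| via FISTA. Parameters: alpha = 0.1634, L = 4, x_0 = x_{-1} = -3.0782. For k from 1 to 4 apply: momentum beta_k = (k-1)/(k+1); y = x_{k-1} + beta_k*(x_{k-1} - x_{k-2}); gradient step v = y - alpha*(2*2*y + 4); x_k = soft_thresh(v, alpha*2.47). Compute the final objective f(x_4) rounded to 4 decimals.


FISTA on f(x) = 2*x^2 + 4*x + 2.47*|x|
L = 4, alpha = 0.1634
Iteration 1: beta = 0.0, y = -3.0782 + 0.0*(-3.0782 + 3.0782) = -3.0782
  grad(y) = -8.3128, v = y - alpha*grad = -1.7199
  prox(v) = soft_thresh(-1.7199, 0.4036) = -1.3163
Iteration 2: beta = 0.3333, y = -1.3163 + 0.3333*(-1.3163 + 3.0782) = -0.729
  grad(y) = 1.0841, v = y - alpha*grad = -0.9061
  prox(v) = soft_thresh(-0.9061, 0.4036) = -0.5025
Iteration 3: beta = 0.5, y = -0.5025 + 0.5*(-0.5025 + 1.3163) = -0.0956
  grad(y) = 3.6174, v = y - alpha*grad = -0.6867
  prox(v) = soft_thresh(-0.6867, 0.4036) = -0.2831
Iteration 4: beta = 0.6, y = -0.2831 + 0.6*(-0.2831 + 0.5025) = -0.1515
  grad(y) = 3.394, v = y - alpha*grad = -0.7061
  prox(v) = soft_thresh(-0.7061, 0.4036) = -0.3025
f(x_4) = 2*(-0.3025)^2 + 4*(-0.3025) + 2.47*|-0.3025| = -0.2798


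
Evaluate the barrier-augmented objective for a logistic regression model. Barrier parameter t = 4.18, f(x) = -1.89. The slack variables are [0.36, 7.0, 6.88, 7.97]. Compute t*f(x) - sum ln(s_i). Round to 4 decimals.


Step 1: Compute log-barrier.
ln values: [-1.0217, 1.9459, 1.9286, 2.0757]
phi = -(-1.0217 + 1.9459 + 1.9286 + 2.0757) = -4.9286
Step 2: Compute augmented objective.
t*f(x) = 4.18*-1.89 = -7.9002
Total = -7.9002 - 4.9286 = -12.8288


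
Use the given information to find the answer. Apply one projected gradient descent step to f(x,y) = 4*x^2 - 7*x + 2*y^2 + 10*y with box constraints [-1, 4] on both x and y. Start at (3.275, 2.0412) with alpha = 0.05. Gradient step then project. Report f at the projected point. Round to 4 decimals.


Step 1: Compute gradient at (3.275, 2.0412).
grad_x = 2*4*3.275 - 7 = 19.2
grad_y = 2*2*2.0412 + 10 = 18.1648
Step 2: Gradient step.
x_raw = 3.275 - 0.05*19.2 = 2.315
y_raw = 2.0412 - 0.05*18.1648 = 1.133
Step 3: Project onto [-1, 4].
x_proj = clip(2.315) = 2.315
y_proj = clip(1.133) = 1.133
Step 4: Evaluate f.
f(2.315, 1.133) = 19.1287


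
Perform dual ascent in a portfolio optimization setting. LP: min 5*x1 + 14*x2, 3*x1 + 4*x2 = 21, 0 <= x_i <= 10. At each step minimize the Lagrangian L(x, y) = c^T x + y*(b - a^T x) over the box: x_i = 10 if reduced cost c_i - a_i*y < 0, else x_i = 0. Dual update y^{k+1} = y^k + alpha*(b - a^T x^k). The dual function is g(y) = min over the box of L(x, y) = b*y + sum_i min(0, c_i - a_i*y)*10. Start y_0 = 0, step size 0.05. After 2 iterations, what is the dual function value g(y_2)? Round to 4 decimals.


Dual ascent for LP: min 5*x1 + 14*x2, 3*x1 + 4*x2 = 21, 0 <= x_i <= 10
Step 1: y^k = 0.0, reduced costs: (5.0, 14.0)
  x^k = (0.0, 0.0), subgradient = b - a^T x = 21.0
  y^{k+1} = 0.0 + 0.05*21.0 = 1.05
Step 2: y^k = 1.05, reduced costs: (1.85, 9.8)
  x^k = (0.0, 0.0), subgradient = b - a^T x = 21.0
  y^{k+1} = 1.05 + 0.05*21.0 = 2.1
Dual objective at y_2 = 2.1: reduced costs (-1.3, 5.6), box minimizer x = (10.0, 0.0)
g(y_2) = b*y + (c1 - a1*y)*x1 + (c2 - a2*y)*x2 = 21*2.1 + (-1.3)*10.0 + 5.6*0.0 = 44.1 - 13.0 + 0.0 = 31.1


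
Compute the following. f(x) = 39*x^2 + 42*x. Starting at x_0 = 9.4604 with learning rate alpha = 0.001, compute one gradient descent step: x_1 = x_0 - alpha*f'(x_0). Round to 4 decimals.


We compute the gradient at x_0 and apply the update.
f'(x) = 78*x + 42
f'(9.4604) = 78*9.4604 + 42 = 779.9112
x_1 = 9.4604 - 0.001*779.9112 = 8.6805


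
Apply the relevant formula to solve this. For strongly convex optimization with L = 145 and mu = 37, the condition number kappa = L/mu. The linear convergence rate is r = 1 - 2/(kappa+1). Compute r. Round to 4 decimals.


Step 1: Compute the condition number.
kappa = L/mu = 145/37 = 3.9189
Step 2: Compute the convergence rate.
r = 1 - 2/(kappa + 1) = 1 - 2*mu/(L + mu) = (L - mu)/(L + mu) = 108/182 = 0.5934


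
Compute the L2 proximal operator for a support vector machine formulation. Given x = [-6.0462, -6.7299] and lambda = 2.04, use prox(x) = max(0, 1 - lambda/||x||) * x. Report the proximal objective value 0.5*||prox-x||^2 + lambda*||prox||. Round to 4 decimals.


Step 1: Compute ||x||.
||x|| = 9.047
Step 2: Compute scaling factor.
scale = max(0, 1 - 2.04/9.047) = 0.7745
Step 3: prox(x) = [-4.6828, -5.2124]
||prox(x)|| = 7.007
Step 4: Proximal objective.
0.5*||prox-x||^2 = 2.0808
lambda*||prox|| = 14.2943
Total = 16.3751


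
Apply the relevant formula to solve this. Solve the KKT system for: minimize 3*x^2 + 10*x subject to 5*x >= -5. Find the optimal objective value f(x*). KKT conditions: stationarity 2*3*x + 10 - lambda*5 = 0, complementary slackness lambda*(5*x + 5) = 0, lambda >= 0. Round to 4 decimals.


Step 1: Try lambda = 0 (constraint inactive).
x_unc = -10/(2*3) = -1.6667
Check: 5*-1.6667 = -8.3335 < -5 -- violated!
Step 2: Constraint must be active: 5*x = -5
x* = -5/5 = -1.0
lambda = (2*3*(-1.0) + 10)/5 = 0.8
Step 3: Compute optimal value.
f(x*) = 3*(-1.0)^2 + 10*(-1.0) = -7.0


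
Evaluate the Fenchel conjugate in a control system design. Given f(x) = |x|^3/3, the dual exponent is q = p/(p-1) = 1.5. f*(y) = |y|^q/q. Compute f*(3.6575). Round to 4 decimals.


The conjugate exponent q satisfies 1/p + 1/q = 1.
p = 3, so q = 3/(3 - 1) = 1.5
|y|^q = 3.6575^1.5 = 6.9948
f*(3.6575) = 6.9948 / 1.5 = 4.6632


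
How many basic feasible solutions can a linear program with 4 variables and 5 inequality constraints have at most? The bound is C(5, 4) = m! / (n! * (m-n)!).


Each vertex corresponds to some choice of n active constraints out of m, so the number of vertices is at most C(m, n) = m! / (n!(m-n)!).
m = 5, n = 4
Numerator: 5 * 4 * 3 * 2
Denominator: 4! = 24
C(5, 4) = 5


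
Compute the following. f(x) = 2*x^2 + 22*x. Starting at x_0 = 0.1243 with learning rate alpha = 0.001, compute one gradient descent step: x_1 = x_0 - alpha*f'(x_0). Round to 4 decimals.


We compute the gradient at x_0 and apply the update.
f'(x) = 4*x + 22
f'(0.1243) = 4*0.1243 + 22 = 22.4972
x_1 = 0.1243 - 0.001*22.4972 = 0.1018


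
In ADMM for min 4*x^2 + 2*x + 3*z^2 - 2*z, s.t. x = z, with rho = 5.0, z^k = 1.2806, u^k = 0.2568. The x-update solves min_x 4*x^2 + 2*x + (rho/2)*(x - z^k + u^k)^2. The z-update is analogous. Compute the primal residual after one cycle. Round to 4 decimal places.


ADMM iteration with rho = 5.0, z^k = 1.2806, u^k = 0.2568
Step 1: x-update.
Minimize 4*x^2 + 2*x + (5.0/2)*(x - 1.2806 + 0.2568)^2
FOC: (2*4 + 5.0)*x = -2 + 5.0*(1.2806 - 0.2568)
x^{k+1} = 0.2399
Step 2: z-update.
Minimize 3*z^2 - 2*z + (5.0/2)*(0.2399 - z + 0.2568)^2
FOC: (2*3 + 5.0)*z = 2 + 5.0*(0.2399 + 0.2568)
z^{k+1} = 0.4076
Step 3: u-update.
u^{k+1} = 0.2568 + 0.2399 - 0.4076 = 0.0891
Step 4: Primal residual = |0.2399 - 0.4076| = 0.1677


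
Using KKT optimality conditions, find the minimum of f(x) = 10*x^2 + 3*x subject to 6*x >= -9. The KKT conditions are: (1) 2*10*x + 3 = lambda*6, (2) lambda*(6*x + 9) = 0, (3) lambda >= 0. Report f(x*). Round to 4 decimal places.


Step 1: Try lambda = 0 (constraint inactive).
Stationarity: 2*10*x + 3 = 0
x* = -3/(2*10) = -0.15
Check constraint: 6*-0.15 = -0.9 >= -9 -- satisfied.
Step 2: Compute optimal value.
f(x*) = 10*(-0.15)^2 + 3*(-0.15) = -0.225


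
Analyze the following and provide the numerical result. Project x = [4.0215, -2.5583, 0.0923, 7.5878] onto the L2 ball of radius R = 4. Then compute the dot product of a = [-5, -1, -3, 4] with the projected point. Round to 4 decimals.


Step 1: Compute ||x|| (intermediates to 6 decimals).
||x|| = sqrt(4.0215^2 + (-2.5583)^2 + 0.0923^2 + 7.5878^2) = 8.96106
Step 2: Project.
Since ||x|| > R, scale = R/||x|| = 4/8.96106 = 0.446376, proj(x) = scale * x
proj(x) = [1.795101, -1.141964, 0.041201, 3.387012]
Step 3: Dot product.
a^T * proj(x) = -5*1.795101 - 1*(-1.141964) - 3*0.041201 + 4*3.387012 = 5.5909


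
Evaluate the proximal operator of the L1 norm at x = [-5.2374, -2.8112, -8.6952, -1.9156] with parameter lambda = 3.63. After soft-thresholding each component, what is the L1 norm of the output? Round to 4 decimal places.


Soft-thresholding with lambda = 3.63:
prox(-5.2374) = sign(-5.2374)*max(|-5.2374| - 3.63, 0) = -1.6074
prox(-2.8112) = sign(-2.8112)*max(|-2.8112| - 3.63, 0) = 0.0
prox(-8.6952) = sign(-8.6952)*max(|-8.6952| - 3.63, 0) = -5.0652
prox(-1.9156) = sign(-1.9156)*max(|-1.9156| - 3.63, 0) = 0.0
prox(x) = [-1.6074, 0.0, -5.0652, 0.0]
||prox(x)||_1 = 1.6074 + 0.0 + 5.0652 + 0.0 = 6.6726


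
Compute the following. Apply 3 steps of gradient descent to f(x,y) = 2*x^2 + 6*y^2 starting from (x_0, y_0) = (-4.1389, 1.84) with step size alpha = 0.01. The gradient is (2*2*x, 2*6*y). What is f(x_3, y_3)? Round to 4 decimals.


Gradient descent on f(x,y) = 2*x^2 + 6*y^2.
Starting point: (-4.1389, 1.84), alpha = 0.01
Step 1: grad_x = 2*2*-4.1389 = -16.5556, grad_y = 2*6*1.84 = 22.08
  x_1 = -4.1389 - 0.01*-16.5556 = -3.9733
  y_1 = 1.84 - 0.01*22.08 = 1.6192
Step 2: grad_x = 2*2*-3.9733 = -15.8934, grad_y = 2*6*1.6192 = 19.4304
  x_2 = -3.9733 - 0.01*-15.8934 = -3.8144
  y_2 = 1.6192 - 0.01*19.4304 = 1.4249
Step 3: grad_x = 2*2*-3.8144 = -15.2576, grad_y = 2*6*1.4249 = 17.0988
  x_3 = -3.8144 - 0.01*-15.2576 = -3.6618
  y_3 = 1.4249 - 0.01*17.0988 = 1.2539
f(-3.6618, 1.2539) = 2*(-3.6618)^2 + 6*1.2539^2 = 36.2518


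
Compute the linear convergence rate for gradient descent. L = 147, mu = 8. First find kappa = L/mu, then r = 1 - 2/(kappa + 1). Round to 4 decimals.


Step 1: Compute the condition number.
kappa = L/mu = 147/8 = 18.375
Step 2: Compute the convergence rate.
r = 1 - 2/(kappa + 1) = 1 - 2*mu/(L + mu) = (L - mu)/(L + mu) = 139/155 = 0.8968


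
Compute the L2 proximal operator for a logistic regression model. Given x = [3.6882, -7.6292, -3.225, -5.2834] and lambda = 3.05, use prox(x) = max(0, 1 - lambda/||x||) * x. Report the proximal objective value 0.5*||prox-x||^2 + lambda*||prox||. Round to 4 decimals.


Step 1: Compute ||x||.
||x|| = 10.4939
Step 2: Compute scaling factor.
scale = max(0, 1 - 3.05/10.4939) = 0.7094
Step 3: prox(x) = [2.6162, -5.4118, -2.2877, -3.7478]
||prox(x)|| = 7.4439
Step 4: Proximal objective.
0.5*||prox-x||^2 = 4.6513
lambda*||prox|| = 22.7039
Total = 27.3552


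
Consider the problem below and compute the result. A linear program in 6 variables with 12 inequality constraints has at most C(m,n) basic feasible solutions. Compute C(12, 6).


Each vertex corresponds to some choice of n active constraints out of m, so the number of vertices is at most C(m, n) = m! / (n!(m-n)!).
m = 12, n = 6
Numerator: 12 * 11 * 10 * 9 * 8 * 7
Denominator: 6! = 720
C(12, 6) = 924


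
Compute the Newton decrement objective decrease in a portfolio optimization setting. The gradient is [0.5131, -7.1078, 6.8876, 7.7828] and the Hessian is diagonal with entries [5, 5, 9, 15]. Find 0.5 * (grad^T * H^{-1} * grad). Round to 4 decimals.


Step 1: H is diagonal, so H^(-1) * g = [0.1026, -1.4216, 0.7653, 0.5189].
Step 2: g^T H^(-1) g = sum_i g_i^2 / H_ii
  = (0.5131)^2/5 + (-7.1078)^2/5 + (6.8876)^2/9 + (7.7828)^2/15
  = 0.0527 + 10.1042 + 5.271 + 4.0381 = 19.466
Step 3: Objective decrease = 0.5 * g^T H^(-1) g = 9.733


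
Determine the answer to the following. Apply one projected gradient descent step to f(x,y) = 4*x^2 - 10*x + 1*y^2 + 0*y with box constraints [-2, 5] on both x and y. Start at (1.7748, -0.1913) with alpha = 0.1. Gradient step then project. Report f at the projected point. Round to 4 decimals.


Step 1: Compute gradient at (1.7748, -0.1913).
grad_x = 2*4*1.7748 - 10 = 4.1984
grad_y = 2*1*-0.1913 + 0 = -0.3826
Step 2: Gradient step.
x_raw = 1.7748 - 0.1*4.1984 = 1.355
y_raw = -0.1913 - 0.1*-0.3826 = -0.153
Step 3: Project onto [-2, 5].
x_proj = clip(1.355) = 1.355
y_proj = clip(-0.153) = -0.153
Step 4: Evaluate f.
f(1.355, -0.153) = -6.1825


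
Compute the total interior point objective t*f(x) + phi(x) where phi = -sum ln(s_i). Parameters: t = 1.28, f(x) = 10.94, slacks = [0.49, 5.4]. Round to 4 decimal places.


Step 1: Compute log-barrier.
ln values: [-0.7133, 1.6864]
phi = -(-0.7133 + 1.6864) = -0.973
Step 2: Compute augmented objective.
t*f(x) = 1.28*10.94 = 14.0032
Total = 14.0032 - 0.973 = 13.0302


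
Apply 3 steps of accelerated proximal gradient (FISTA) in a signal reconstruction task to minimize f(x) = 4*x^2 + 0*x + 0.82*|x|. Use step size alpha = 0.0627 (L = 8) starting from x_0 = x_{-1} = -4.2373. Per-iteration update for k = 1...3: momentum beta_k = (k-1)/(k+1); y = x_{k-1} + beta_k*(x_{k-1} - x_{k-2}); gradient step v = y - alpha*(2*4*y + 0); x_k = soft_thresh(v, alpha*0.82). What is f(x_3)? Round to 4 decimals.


FISTA on f(x) = 4*x^2 + 0*x + 0.82*|x|
L = 8, alpha = 0.0627
Iteration 1: beta = 0.0, y = -4.2373 + 0.0*(-4.2373 + 4.2373) = -4.2373
  grad(y) = -33.8984, v = y - alpha*grad = -2.1119
  prox(v) = soft_thresh(-2.1119, 0.0514) = -2.0605
Iteration 2: beta = 0.3333, y = -2.0605 + 0.3333*(-2.0605 + 4.2373) = -1.3348
  grad(y) = -10.6787, v = y - alpha*grad = -0.6653
  prox(v) = soft_thresh(-0.6653, 0.0514) = -0.6139
Iteration 3: beta = 0.5, y = -0.6139 + 0.5*(-0.6139 + 2.0605) = 0.1094
  grad(y) = 0.8754, v = y - alpha*grad = 0.0545
  prox(v) = soft_thresh(0.0545, 0.0514) = 0.0031
f(x_3) = 4*0.0031^2 + 0*0.0031 + 0.82*|0.0031| = 0.0026


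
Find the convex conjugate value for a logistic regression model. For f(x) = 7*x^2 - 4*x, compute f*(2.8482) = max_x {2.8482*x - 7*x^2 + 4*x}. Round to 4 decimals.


f*(y) = sup_x {y*x - a*x^2 - b*x} = sup_x {(y-b)*x - a*x^2}
FOC: (y - b) - 2a*x = 0 => x* = (y - b)/(2a)
x* = (2.8482 + 4)/(2*7) = 0.4892
f*(2.8482) = (y-b)^2/(4a) = (2.8482 + 4)^2/(4*7)
= 46.8978/28 = 1.6749
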